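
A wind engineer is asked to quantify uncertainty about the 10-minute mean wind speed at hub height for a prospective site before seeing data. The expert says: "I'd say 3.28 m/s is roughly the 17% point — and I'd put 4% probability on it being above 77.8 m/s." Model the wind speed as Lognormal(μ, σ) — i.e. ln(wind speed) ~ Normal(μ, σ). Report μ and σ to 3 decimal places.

If T ~ Lognormal(μ,σ) then ln T ~ Normal(μ,σ), so the p-quantile of ln T is μ + z_p·σ.
ln(3.28) = 1.188 and ln(77.8) = 4.354; z_{0.17} = -0.9542, z_{0.96} = 1.751.
σ = (4.354 − 1.188)/(1.751 − (-0.9542)) = 1.171.
μ = 1.188 − (-0.9542)·1.171 = 2.305.

μ ≈ 2.305, σ ≈ 1.171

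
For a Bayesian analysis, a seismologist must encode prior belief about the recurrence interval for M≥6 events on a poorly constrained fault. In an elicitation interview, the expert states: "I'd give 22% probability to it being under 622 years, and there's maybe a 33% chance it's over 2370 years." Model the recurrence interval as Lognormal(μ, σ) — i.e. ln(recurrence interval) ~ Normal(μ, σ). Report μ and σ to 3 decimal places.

If T ~ Lognormal(μ,σ) then ln T ~ Normal(μ,σ), so the p-quantile of ln T is μ + z_p·σ.
ln(622) = 6.433 and ln(2370) = 7.771; z_{0.22} = -0.7722, z_{0.67} = 0.4399.
σ = (7.771 − 6.433)/(0.4399 − (-0.7722)) = 1.104.
μ = 6.433 − (-0.7722)·1.104 = 7.285.

μ ≈ 7.285, σ ≈ 1.104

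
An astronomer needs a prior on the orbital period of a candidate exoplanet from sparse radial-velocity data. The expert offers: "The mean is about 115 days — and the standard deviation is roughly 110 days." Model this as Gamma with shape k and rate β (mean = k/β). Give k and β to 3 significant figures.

k ≈ 1.09, β ≈ 0.0095

For Gamma(k, rate β): mean = k/β, variance = k/β², so CV = 1/√k.
CV = SD/mean = 110/115 = 0.9565, hence k = 1/CV² = 1.09.
Then β = k/mean = 1.09/115 = 0.0095.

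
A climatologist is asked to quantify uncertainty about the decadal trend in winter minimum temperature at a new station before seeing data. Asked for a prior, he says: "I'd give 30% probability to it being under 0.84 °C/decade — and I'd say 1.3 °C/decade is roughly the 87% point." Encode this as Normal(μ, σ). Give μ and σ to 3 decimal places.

The p-quantile of Normal(μ,σ) is μ + z_p·σ, with z_{0.3} = -0.5244 and z_{0.87} = 1.126.
Eliminate σ: μ = (z₂·x₁ − z₁·x₂)/(z₂ − z₁) = (1.126·0.84 − (-0.5244)·1.3)/1.651 = 0.986.
Then σ = (x₂ − x₁)/(z₂ − z₁) = (1.3 − 0.84)/1.651 = 0.279.

μ = 0.986, σ = 0.279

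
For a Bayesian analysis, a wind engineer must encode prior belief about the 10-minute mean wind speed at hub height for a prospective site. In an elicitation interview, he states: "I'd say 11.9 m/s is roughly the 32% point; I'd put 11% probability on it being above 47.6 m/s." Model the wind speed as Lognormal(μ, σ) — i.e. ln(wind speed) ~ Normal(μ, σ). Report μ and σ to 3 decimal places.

μ ≈ 2.859, σ ≈ 0.818

If T ~ Lognormal(μ,σ) then ln T ~ Normal(μ,σ), so the p-quantile of ln T is μ + z_p·σ.
ln(11.9) = 2.477 and ln(47.6) = 3.863; z_{0.32} = -0.4677, z_{0.89} = 1.227.
σ = (3.863 − 2.477)/(1.227 − (-0.4677)) = 0.818.
μ = 2.477 − (-0.4677)·0.818 = 2.859.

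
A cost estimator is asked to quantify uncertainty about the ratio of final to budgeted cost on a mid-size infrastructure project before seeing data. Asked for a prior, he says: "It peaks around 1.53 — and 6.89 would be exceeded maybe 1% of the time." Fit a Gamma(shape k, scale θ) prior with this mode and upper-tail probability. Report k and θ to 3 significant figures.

Gamma(k,θ) with k>1 has mode (k−1)θ, so θ = 1.53/(k−1).
Need P(X < 6.89) = 0.99 with θ tied to k this way. Start at k = 2, θ = 1.53: P(X<6.89) ≈ 0.939.
Too low — raise k to concentrate. Iterating converges to k ≈ 2.79.
Then θ = 1.53/(2.79−1) ≈ 0.857.

k ≈ 2.79, θ ≈ 0.857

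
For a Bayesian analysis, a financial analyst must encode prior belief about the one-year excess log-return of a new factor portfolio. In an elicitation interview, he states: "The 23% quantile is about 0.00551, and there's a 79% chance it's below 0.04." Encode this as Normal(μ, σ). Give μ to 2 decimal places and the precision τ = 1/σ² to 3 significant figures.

μ = 0.02, τ = 2010

For Normal(μ,σ), the p-quantile is μ + z_p·σ. Here z_{0.23} = -0.7388, z_{0.79} = 0.8064.
So 0.00551 = μ − 0.7388σ and 0.04 = μ + 0.8064σ.
Subtracting: σ = (0.04 − 0.00551)/(0.8064 − (-0.7388)) = 0.02.
Then μ = 0.00551 − (-0.7388)·0.02 = 0.02.
Precision τ = 1/σ² = 1/0.02232² = 2010.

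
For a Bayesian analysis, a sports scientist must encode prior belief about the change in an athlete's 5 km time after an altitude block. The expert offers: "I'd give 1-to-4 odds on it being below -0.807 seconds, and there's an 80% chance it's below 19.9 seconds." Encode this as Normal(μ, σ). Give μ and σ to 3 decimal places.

For Normal(μ,σ), the p-quantile is μ + z_p·σ. Here z_{0.2} = -0.8416, z_{0.8} = 0.8416.
So -0.807 = μ − 0.8416σ and 19.9 = μ + 0.8416σ.
Subtracting: σ = (19.9 − -0.807)/(0.8416 − (-0.8416)) = 12.302.
Then μ = -0.807 − (-0.8416)·12.302 = 9.546.

μ = 9.546, σ = 12.302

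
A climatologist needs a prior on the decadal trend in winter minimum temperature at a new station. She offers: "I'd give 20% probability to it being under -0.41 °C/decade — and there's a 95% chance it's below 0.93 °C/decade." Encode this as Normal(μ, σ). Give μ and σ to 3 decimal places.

For Normal(μ,σ), the p-quantile is μ + z_p·σ. Here z_{0.2} = -0.8416, z_{0.95} = 1.645.
So -0.41 = μ − 0.8416σ and 0.93 = μ + 1.645σ.
Subtracting: σ = (0.93 − -0.41)/(1.645 − (-0.8416)) = 0.539.
Then μ = -0.41 − (-0.8416)·0.539 = 0.044.

μ = 0.044, σ = 0.539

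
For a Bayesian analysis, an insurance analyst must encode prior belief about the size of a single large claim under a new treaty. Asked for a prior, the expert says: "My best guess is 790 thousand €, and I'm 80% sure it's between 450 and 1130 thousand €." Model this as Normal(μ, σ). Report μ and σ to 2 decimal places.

A symmetric 80% interval runs μ ± z·σ with z = 1.282.
Half-width = 340, so σ = 340/1.282 = 265.30.
μ is the stated best guess, 790.00.

μ = 790.00, σ = 265.30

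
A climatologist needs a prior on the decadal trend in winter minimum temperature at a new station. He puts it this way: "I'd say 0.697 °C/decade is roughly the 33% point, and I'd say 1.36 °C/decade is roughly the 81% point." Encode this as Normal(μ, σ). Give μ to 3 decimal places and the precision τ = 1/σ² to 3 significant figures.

The p-quantile of Normal(μ,σ) is μ + z_p·σ, with z_{0.33} = -0.4399 and z_{0.81} = 0.8779.
Eliminate σ: μ = (z₂·x₁ − z₁·x₂)/(z₂ − z₁) = (0.8779·0.697 − (-0.4399)·1.36)/1.318 = 0.918.
Then σ = (x₂ − x₁)/(z₂ − z₁) = (1.36 − 0.697)/1.318 = 0.503.
Precision τ = 1/σ² = 1/0.5031² = 3.95.

μ = 0.918, τ = 3.95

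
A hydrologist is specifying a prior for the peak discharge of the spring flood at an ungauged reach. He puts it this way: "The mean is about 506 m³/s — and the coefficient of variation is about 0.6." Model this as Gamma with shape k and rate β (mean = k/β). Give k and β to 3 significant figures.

k ≈ 2.78, β ≈ 0.00549

For Gamma(k, rate β): mean = k/β, variance = k/β², so CV = 1/√k.
CV = 0.6, hence k = 1/CV² = 2.78.
Then β = k/mean = 2.78/506 = 0.00549.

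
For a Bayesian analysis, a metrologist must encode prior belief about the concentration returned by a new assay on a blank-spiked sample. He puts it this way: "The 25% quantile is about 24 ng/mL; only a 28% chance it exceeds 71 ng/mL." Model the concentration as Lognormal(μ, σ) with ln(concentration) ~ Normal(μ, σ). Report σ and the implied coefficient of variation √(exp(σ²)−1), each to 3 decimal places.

If T ~ Lognormal(μ,σ) then ln T ~ Normal(μ,σ), so the p-quantile of ln T is μ + z_p·σ.
ln(24) = 3.178 and ln(71) = 4.263; z_{0.25} = -0.6745, z_{0.72} = 0.5828.
σ = (4.263 − 3.178)/(0.5828 − (-0.6745)) = 0.863.
μ = 3.178 − (-0.6745)·0.863 = 3.760.
CV = √(exp(σ²)−1) = √(exp(0.7442)−1) = 1.051.

σ ≈ 0.863, CV ≈ 1.051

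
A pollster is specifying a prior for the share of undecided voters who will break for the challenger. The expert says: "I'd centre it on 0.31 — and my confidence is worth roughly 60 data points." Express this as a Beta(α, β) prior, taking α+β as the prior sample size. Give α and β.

α = 18.6, β = 41.4

Under the effective-sample-size interpretation, Beta(α, β) has prior mean α/(α+β) and prior sample size α+β.
So α+β = 60 and α/(α+β) = 0.31, giving α = 0.31·60 = 18.6 and β = 60 − 18.6 = 41.4.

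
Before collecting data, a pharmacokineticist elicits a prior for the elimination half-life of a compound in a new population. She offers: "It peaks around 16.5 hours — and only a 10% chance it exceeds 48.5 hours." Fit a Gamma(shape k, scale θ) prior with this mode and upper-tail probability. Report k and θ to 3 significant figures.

Gamma(k,θ) with k>1 has mode (k−1)θ, so θ = 16.5/(k−1).
Need P(X < 48.5) = 0.9 with θ tied to k this way. Start at k = 2, θ = 16.5: P(X<48.5) ≈ 0.792.
Too low — raise k to concentrate. Iterating converges to k ≈ 2.64.
Then θ = 16.5/(2.64−1) ≈ 10.1.

k ≈ 2.64, θ ≈ 10.1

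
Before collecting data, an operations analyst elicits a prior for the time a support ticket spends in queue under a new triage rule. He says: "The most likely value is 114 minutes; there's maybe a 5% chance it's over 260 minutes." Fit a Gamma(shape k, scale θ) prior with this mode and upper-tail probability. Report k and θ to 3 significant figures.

k ≈ 5.03, θ ≈ 28.3

Gamma(k,θ) with k>1 has mode (k−1)θ, so θ = 114/(k−1).
Need P(X < 260) = 0.95 with θ tied to k this way. Start at k = 2, θ = 114: P(X<260) ≈ 0.665.
Too low — raise k to concentrate. Iterating converges to k ≈ 5.03.
Then θ = 114/(5.03−1) ≈ 28.3.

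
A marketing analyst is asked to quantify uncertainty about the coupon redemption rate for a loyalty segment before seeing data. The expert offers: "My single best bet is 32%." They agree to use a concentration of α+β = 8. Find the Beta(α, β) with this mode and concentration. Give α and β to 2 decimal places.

α = 2.92, β = 5.08

For α,β > 1 the Beta mode is (α−1)/(α+β−2). With α+β = 8, the mode is (α−1)/6.
Set (α−1)/6 = 0.32 → α = 1 + 0.32·6 = 2.92.
β = 8 − α = 5.08.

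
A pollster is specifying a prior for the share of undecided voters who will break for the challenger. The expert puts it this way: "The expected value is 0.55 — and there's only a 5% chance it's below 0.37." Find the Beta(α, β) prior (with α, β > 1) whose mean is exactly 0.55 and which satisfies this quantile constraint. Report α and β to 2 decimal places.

α ≈ 11.24, β ≈ 9.19

With mean 0.55 fixed, write α = 0.55s, β = 0.45s where s = α+β.
Need P(θ < 0.37) = 0.05 under Beta(0.55s, 0.45s). Normal approximation: (q−m)/√(m(1−m)/s) ≈ z_{0.05} = -1.64, so s ≈ 0.55·0.45·(-1.64)²/(0.37−0.55)² = 20.7.
At s = 20.7: P(θ<0.37) ≈ 0.049. Adjusting to match 0.05 gives s ≈ 20.43.
So α = 0.55·20.43 ≈ 11.24, β = 0.45·20.43 ≈ 9.19.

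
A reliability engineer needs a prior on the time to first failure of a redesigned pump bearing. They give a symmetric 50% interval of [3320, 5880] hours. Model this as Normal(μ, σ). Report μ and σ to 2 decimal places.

A symmetric 50% interval runs μ ± z·σ with z = 0.6745.
Half-width = 1280, so σ = 1280/0.6745 = 1897.73.
μ is the interval midpoint, 4600.00.

μ = 4600.00, σ = 1897.73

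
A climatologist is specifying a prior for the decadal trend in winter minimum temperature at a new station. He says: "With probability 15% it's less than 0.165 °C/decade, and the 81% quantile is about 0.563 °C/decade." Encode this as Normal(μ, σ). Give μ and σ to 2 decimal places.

The p-quantile of Normal(μ,σ) is μ + z_p·σ, with z_{0.15} = -1.036 and z_{0.81} = 0.8779.
Eliminate σ: μ = (z₂·x₁ − z₁·x₂)/(z₂ − z₁) = (0.8779·0.165 − (-1.036)·0.563)/1.914 = 0.38.
Then σ = (x₂ − x₁)/(z₂ − z₁) = (0.563 − 0.165)/1.914 = 0.21.

μ = 0.38, σ = 0.21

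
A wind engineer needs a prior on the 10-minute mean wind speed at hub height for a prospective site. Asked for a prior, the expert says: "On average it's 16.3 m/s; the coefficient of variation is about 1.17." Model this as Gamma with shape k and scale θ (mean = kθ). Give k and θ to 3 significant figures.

k ≈ 0.731, θ ≈ 22.3

For Gamma(k, scale θ): mean = kθ, variance = kθ², so CV = 1/√k.
CV = 1.17, hence k = 1/CV² = 0.731.
Then θ = mean/k = 16.3/0.731 = 22.3.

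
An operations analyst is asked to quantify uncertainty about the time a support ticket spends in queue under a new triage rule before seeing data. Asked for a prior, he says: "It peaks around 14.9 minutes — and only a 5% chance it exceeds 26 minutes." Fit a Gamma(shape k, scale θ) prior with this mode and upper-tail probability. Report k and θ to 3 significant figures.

k ≈ 10, θ ≈ 1.66

Gamma(k,θ) with k>1 has mode (k−1)θ, so θ = 14.9/(k−1).
Need P(X < 26) = 0.95 with θ tied to k this way. Start at k = 2, θ = 14.9: P(X<26) ≈ 0.521.
Too low — raise k to concentrate. Iterating converges to k ≈ 10.
Then θ = 14.9/(10−1) ≈ 1.66.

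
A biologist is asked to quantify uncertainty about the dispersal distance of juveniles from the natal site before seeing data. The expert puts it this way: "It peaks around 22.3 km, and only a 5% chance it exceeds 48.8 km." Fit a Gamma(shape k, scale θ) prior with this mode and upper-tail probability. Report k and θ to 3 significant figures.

k ≈ 5.49, θ ≈ 4.97

Gamma(k,θ) with k>1 has mode (k−1)θ, so θ = 22.3/(k−1).
Need P(X < 48.8) = 0.95 with θ tied to k this way. Start at k = 2, θ = 22.3: P(X<48.8) ≈ 0.643.
Too low — raise k to concentrate. Iterating converges to k ≈ 5.49.
Then θ = 22.3/(5.49−1) ≈ 4.97.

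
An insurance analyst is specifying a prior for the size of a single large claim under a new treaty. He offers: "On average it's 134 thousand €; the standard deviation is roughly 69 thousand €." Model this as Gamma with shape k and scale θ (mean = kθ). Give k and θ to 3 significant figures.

For Gamma(k, scale θ): mean = kθ, variance = kθ², so CV = 1/√k.
CV = SD/mean = 69/134 = 0.5149, hence k = 1/CV² = 3.77.
Then θ = mean/k = 134/3.77 = 35.5.

k ≈ 3.77, θ ≈ 35.5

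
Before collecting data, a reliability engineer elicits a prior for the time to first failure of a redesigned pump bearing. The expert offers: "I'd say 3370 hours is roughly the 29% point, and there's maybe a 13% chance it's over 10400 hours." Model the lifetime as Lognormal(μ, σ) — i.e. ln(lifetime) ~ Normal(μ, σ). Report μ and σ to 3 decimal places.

If T ~ Lognormal(μ,σ) then ln T ~ Normal(μ,σ), so the p-quantile of ln T is μ + z_p·σ.
ln(3370) = 8.123 and ln(10400) = 9.25; z_{0.29} = -0.5534, z_{0.87} = 1.126.
σ = (9.25 − 8.123)/(1.126 − (-0.5534)) = 0.671.
μ = 8.123 − (-0.5534)·0.671 = 8.494.

μ ≈ 8.494, σ ≈ 0.671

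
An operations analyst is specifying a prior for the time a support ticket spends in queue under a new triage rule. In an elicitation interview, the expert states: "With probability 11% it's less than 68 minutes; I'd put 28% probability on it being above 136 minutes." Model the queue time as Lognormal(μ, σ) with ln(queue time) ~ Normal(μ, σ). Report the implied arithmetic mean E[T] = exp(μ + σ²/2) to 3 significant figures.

If T ~ Lognormal(μ,σ) then ln T ~ Normal(μ,σ), so the p-quantile of ln T is μ + z_p·σ.
ln(68) = 4.22 and ln(136) = 4.913; z_{0.11} = -1.227, z_{0.72} = 0.5828.
σ = (4.913 − 4.22)/(0.5828 − (-1.227)) = 0.383.
μ = 4.22 − (-1.227)·0.383 = 4.689.
E[T] = exp(μ + σ²/2) = exp(4.689 + 0.0734) = 117 minutes.

E[T] ≈ 117 minutes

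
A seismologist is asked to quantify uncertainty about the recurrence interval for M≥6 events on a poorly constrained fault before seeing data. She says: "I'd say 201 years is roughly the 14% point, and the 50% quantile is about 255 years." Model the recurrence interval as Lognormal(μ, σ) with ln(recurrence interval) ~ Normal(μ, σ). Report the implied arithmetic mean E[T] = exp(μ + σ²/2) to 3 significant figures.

E[T] ≈ 261 years

If T ~ Lognormal(μ,σ) then ln T ~ Normal(μ,σ), so the p-quantile of ln T is μ + z_p·σ.
ln(201) = 5.303 and ln(255) = 5.541; z_{0.14} = -1.08, z_{0.5} = 0.
σ = (5.541 − 5.303)/(0 − (-1.08)) = 0.220.
μ = 5.303 − (-1.08)·0.220 = 5.541.
E[T] = exp(μ + σ²/2) = exp(5.541 + 0.0243) = 261 years.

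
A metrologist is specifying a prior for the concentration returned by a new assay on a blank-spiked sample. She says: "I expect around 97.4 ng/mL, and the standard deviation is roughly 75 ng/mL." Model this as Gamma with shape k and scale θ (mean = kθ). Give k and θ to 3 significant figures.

For Gamma(k, scale θ): mean = kθ, variance = kθ², so CV = 1/√k.
CV = SD/mean = 75/97.4 = 0.77, hence k = 1/CV² = 1.69.
Then θ = mean/k = 97.4/1.69 = 57.8.

k ≈ 1.69, θ ≈ 57.8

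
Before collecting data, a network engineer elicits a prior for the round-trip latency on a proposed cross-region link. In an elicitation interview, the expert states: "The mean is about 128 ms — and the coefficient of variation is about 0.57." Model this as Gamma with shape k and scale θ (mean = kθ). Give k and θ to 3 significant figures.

For Gamma(k, scale θ): mean = kθ, variance = kθ², so CV = 1/√k.
CV = 0.57, hence k = 1/CV² = 3.08.
Then θ = mean/k = 128/3.08 = 41.6.

k ≈ 3.08, θ ≈ 41.6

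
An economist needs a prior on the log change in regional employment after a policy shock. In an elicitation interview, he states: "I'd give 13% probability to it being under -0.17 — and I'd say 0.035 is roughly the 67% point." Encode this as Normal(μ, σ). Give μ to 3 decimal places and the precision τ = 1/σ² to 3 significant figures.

μ = -0.023, τ = 58.4

For Normal(μ,σ), the p-quantile is μ + z_p·σ. Here z_{0.13} = -1.126, z_{0.67} = 0.4399.
So -0.17 = μ − 1.126σ and 0.035 = μ + 0.4399σ.
Subtracting: σ = (0.035 − -0.17)/(0.4399 − (-1.126)) = 0.131.
Then μ = -0.17 − (-1.126)·0.131 = -0.023.
Precision τ = 1/σ² = 1/0.1309² = 58.4.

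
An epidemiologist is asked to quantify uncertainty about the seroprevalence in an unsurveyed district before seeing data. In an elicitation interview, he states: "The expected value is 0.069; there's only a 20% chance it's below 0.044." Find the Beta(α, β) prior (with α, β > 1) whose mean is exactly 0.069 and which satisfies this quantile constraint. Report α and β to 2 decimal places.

With mean 0.069 fixed, write α = 0.069s, β = 0.931s where s = α+β.
Need P(θ < 0.044) = 0.2 under Beta(0.069s, 0.931s). Normal approximation: (q−m)/√(m(1−m)/s) ≈ z_{0.2} = -0.842, so s ≈ 0.069·0.931·(-0.842)²/(0.044−0.069)² = 72.8.
At s = 72.8: P(θ<0.044) ≈ 0.205. Adjusting to match 0.2 gives s ≈ 75.34.
So α = 0.069·75.34 ≈ 5.20, β = 0.931·75.34 ≈ 70.14.

α ≈ 5.20, β ≈ 70.14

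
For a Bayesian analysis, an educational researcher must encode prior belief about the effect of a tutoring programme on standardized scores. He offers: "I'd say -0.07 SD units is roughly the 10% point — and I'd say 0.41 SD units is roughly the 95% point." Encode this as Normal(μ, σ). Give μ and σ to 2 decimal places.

The p-quantile of Normal(μ,σ) is μ + z_p·σ, with z_{0.1} = -1.282 and z_{0.95} = 1.645.
Eliminate σ: μ = (z₂·x₁ − z₁·x₂)/(z₂ − z₁) = (1.645·-0.07 − (-1.282)·0.41)/2.926 = 0.14.
Then σ = (x₂ − x₁)/(z₂ − z₁) = (0.41 − -0.07)/2.926 = 0.16.

μ = 0.14, σ = 0.16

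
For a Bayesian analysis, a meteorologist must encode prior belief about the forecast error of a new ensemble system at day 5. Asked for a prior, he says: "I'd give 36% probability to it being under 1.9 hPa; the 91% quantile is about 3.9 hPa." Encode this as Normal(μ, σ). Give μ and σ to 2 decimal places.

For Normal(μ,σ), the p-quantile is μ + z_p·σ. Here z_{0.36} = -0.3585, z_{0.91} = 1.341.
So 1.9 = μ − 0.3585σ and 3.9 = μ + 1.341σ.
Subtracting: σ = (3.9 − 1.9)/(1.341 − (-0.3585)) = 1.18.
Then μ = 1.9 − (-0.3585)·1.18 = 2.32.

μ = 2.32, σ = 1.18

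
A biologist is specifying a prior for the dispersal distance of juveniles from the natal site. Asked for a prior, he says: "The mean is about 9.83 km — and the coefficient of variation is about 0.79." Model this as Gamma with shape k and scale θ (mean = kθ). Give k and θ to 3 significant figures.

For Gamma(k, scale θ): mean = kθ, variance = kθ², so CV = 1/√k.
CV = 0.79, hence k = 1/CV² = 1.6.
Then θ = mean/k = 9.83/1.6 = 6.13.

k ≈ 1.6, θ ≈ 6.13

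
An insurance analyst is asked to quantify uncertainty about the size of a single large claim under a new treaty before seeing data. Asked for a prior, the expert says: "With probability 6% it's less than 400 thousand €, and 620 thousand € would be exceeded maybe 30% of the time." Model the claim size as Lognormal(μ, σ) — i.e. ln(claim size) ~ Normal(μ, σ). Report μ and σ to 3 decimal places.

μ ≈ 6.319, σ ≈ 0.211

If T ~ Lognormal(μ,σ) then ln T ~ Normal(μ,σ), so the p-quantile of ln T is μ + z_p·σ.
ln(400) = 5.991 and ln(620) = 6.43; z_{0.06} = -1.555, z_{0.7} = 0.5244.
σ = (6.43 − 5.991)/(0.5244 − (-1.555)) = 0.211.
μ = 5.991 − (-1.555)·0.211 = 6.319.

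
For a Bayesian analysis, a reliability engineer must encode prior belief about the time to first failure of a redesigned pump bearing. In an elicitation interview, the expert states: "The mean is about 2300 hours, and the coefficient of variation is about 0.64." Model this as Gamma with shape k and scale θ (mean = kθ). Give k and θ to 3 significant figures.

k ≈ 2.44, θ ≈ 942

For Gamma(k, scale θ): mean = kθ, variance = kθ², so CV = 1/√k.
CV = 0.64, hence k = 1/CV² = 2.44.
Then θ = mean/k = 2300/2.44 = 942.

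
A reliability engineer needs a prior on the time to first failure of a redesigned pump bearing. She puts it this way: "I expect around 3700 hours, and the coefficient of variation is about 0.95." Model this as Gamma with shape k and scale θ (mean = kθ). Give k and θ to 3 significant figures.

k ≈ 1.11, θ ≈ 3340

For Gamma(k, scale θ): mean = kθ, variance = kθ², so CV = 1/√k.
CV = 0.95, hence k = 1/CV² = 1.11.
Then θ = mean/k = 3700/1.11 = 3340.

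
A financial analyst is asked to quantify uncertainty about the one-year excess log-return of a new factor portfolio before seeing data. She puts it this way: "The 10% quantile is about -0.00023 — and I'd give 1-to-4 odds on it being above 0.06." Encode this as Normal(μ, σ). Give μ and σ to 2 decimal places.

μ = 0.04, σ = 0.03

The p-quantile of Normal(μ,σ) is μ + z_p·σ, with z_{0.1} = -1.282 and z_{0.8} = 0.8416.
Eliminate σ: μ = (z₂·x₁ − z₁·x₂)/(z₂ − z₁) = (0.8416·-0.00023 − (-1.282)·0.06)/2.123 = 0.04.
Then σ = (x₂ − x₁)/(z₂ − z₁) = (0.06 − -0.00023)/2.123 = 0.03.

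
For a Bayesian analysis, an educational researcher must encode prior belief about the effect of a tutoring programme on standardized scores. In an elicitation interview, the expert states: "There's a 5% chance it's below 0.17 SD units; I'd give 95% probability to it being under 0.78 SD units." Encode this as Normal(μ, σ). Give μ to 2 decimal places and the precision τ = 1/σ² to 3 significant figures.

For Normal(μ,σ), the p-quantile is μ + z_p·σ. Here z_{0.05} = -1.645, z_{0.95} = 1.645.
So 0.17 = μ − 1.645σ and 0.78 = μ + 1.645σ.
Subtracting: σ = (0.78 − 0.17)/(1.645 − (-1.645)) = 0.19.
Then μ = 0.17 − (-1.645)·0.19 = 0.48.
Precision τ = 1/σ² = 1/0.1854² = 29.1.

μ = 0.48, τ = 29.1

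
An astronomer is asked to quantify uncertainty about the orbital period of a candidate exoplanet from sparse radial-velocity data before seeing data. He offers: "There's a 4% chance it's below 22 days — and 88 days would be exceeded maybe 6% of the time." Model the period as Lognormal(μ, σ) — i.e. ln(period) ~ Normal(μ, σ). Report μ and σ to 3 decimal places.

If T ~ Lognormal(μ,σ) then ln T ~ Normal(μ,σ), so the p-quantile of ln T is μ + z_p·σ.
ln(22) = 3.091 and ln(88) = 4.477; z_{0.04} = -1.751, z_{0.94} = 1.555.
σ = (4.477 − 3.091)/(1.555 − (-1.751)) = 0.419.
μ = 3.091 − (-1.751)·0.419 = 3.825.

μ ≈ 3.825, σ ≈ 0.419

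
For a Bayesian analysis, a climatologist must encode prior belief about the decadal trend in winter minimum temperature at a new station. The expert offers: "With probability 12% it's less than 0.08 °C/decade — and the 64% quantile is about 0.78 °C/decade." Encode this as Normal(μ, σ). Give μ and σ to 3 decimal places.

μ = 0.616, σ = 0.456

The p-quantile of Normal(μ,σ) is μ + z_p·σ, with z_{0.12} = -1.175 and z_{0.64} = 0.3585.
Eliminate σ: μ = (z₂·x₁ − z₁·x₂)/(z₂ − z₁) = (0.3585·0.08 − (-1.175)·0.78)/1.533 = 0.616.
Then σ = (x₂ − x₁)/(z₂ − z₁) = (0.78 − 0.08)/1.533 = 0.456.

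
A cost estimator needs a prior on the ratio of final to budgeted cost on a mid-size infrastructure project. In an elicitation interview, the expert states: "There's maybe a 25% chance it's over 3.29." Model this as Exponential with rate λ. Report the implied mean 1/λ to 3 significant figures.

P(T > 3.29) = e^(−λ·3.29) = 0.25, so λ = −ln(0.25)/3.29 = 0.421.
Mean = 1/λ = 2.37.

mean ≈ 2.37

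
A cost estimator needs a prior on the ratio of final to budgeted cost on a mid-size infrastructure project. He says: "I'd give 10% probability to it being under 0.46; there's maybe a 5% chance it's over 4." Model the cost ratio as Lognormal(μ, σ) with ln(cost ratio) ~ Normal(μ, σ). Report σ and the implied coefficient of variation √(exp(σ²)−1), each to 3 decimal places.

If T ~ Lognormal(μ,σ) then ln T ~ Normal(μ,σ), so the p-quantile of ln T is μ + z_p·σ.
ln(0.46) = -0.7765 and ln(4) = 1.386; z_{0.1} = -1.282, z_{0.95} = 1.645.
σ = (1.386 − -0.7765)/(1.645 − (-1.282)) = 0.739.
μ = -0.7765 − (-1.282)·0.739 = 0.171.
CV = √(exp(σ²)−1) = √(exp(0.5462)−1) = 0.852.

σ ≈ 0.739, CV ≈ 0.852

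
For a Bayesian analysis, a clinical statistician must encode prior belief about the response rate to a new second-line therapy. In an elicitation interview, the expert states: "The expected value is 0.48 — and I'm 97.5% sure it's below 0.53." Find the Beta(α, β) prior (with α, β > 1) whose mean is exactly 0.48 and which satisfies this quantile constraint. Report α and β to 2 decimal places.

With mean 0.48 fixed, write α = 0.48s, β = 0.52s where s = α+β.
Need P(θ < 0.53) = 0.975 under Beta(0.48s, 0.52s). Normal approximation: (q−m)/√(m(1−m)/s) ≈ z_{0.975} = 1.96, so s ≈ 0.48·0.52·(1.96)²/(0.53−0.48)² = 383.5.
At s = 383.5: P(θ<0.53) ≈ 0.975. Adjusting to match 0.975 gives s ≈ 383.63.
So α = 0.48·383.63 ≈ 184.14, β = 0.52·383.63 ≈ 199.49.

α ≈ 184.14, β ≈ 199.49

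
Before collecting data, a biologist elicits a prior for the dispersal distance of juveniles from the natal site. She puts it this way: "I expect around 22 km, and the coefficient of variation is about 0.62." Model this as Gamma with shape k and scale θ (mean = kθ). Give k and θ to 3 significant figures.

k ≈ 2.6, θ ≈ 8.46

For Gamma(k, scale θ): mean = kθ, variance = kθ², so CV = 1/√k.
CV = 0.62, hence k = 1/CV² = 2.6.
Then θ = mean/k = 22/2.6 = 8.46.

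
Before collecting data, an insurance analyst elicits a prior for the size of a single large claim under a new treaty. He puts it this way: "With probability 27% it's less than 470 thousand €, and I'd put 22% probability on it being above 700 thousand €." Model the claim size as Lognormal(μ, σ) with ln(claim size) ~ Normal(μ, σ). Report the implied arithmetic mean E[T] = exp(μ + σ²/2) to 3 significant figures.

E[T] ≈ 584 thousand €

If T ~ Lognormal(μ,σ) then ln T ~ Normal(μ,σ), so the p-quantile of ln T is μ + z_p·σ.
ln(470) = 6.153 and ln(700) = 6.551; z_{0.27} = -0.6128, z_{0.78} = 0.7722.
σ = (6.551 − 6.153)/(0.7722 − (-0.6128)) = 0.288.
μ = 6.153 − (-0.6128)·0.288 = 6.329.
E[T] = exp(μ + σ²/2) = exp(6.329 + 0.0414) = 584 thousand €.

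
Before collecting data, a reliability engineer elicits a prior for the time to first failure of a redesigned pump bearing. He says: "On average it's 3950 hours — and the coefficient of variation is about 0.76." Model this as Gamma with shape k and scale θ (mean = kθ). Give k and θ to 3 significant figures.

k ≈ 1.73, θ ≈ 2280

For Gamma(k, scale θ): mean = kθ, variance = kθ², so CV = 1/√k.
CV = 0.76, hence k = 1/CV² = 1.73.
Then θ = mean/k = 3950/1.73 = 2280.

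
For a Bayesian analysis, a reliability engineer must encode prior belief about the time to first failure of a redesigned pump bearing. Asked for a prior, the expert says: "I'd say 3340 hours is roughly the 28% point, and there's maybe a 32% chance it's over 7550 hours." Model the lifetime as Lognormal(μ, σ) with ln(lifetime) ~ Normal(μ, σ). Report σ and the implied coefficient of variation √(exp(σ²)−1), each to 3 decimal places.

If T ~ Lognormal(μ,σ) then ln T ~ Normal(μ,σ), so the p-quantile of ln T is μ + z_p·σ.
ln(3340) = 8.114 and ln(7550) = 8.929; z_{0.28} = -0.5828, z_{0.68} = 0.4677.
σ = (8.929 − 8.114)/(0.4677 − (-0.5828)) = 0.776.
μ = 8.114 − (-0.5828)·0.776 = 8.566.
CV = √(exp(σ²)−1) = √(exp(0.6027)−1) = 0.909.

σ ≈ 0.776, CV ≈ 0.909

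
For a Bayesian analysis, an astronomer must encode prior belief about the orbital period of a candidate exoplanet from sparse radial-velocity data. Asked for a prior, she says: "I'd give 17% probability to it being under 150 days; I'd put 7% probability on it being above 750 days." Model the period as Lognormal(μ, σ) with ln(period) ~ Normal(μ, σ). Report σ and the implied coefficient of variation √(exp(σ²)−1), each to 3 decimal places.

σ ≈ 0.662, CV ≈ 0.742

If T ~ Lognormal(μ,σ) then ln T ~ Normal(μ,σ), so the p-quantile of ln T is μ + z_p·σ.
ln(150) = 5.011 and ln(750) = 6.62; z_{0.17} = -0.9542, z_{0.93} = 1.476.
σ = (6.62 − 5.011)/(1.476 − (-0.9542)) = 0.662.
μ = 5.011 − (-0.9542)·0.662 = 5.643.
CV = √(exp(σ²)−1) = √(exp(0.4387)−1) = 0.742.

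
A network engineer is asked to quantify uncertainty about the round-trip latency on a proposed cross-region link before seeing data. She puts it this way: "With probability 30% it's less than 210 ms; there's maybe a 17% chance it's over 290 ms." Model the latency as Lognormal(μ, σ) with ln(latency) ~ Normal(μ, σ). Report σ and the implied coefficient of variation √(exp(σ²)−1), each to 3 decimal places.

σ ≈ 0.218, CV ≈ 0.221

If T ~ Lognormal(μ,σ) then ln T ~ Normal(μ,σ), so the p-quantile of ln T is μ + z_p·σ.
ln(210) = 5.347 and ln(290) = 5.67; z_{0.3} = -0.5244, z_{0.83} = 0.9542.
σ = (5.67 − 5.347)/(0.9542 − (-0.5244)) = 0.218.
μ = 5.347 − (-0.5244)·0.218 = 5.462.
CV = √(exp(σ²)−1) = √(exp(0.0477)−1) = 0.221.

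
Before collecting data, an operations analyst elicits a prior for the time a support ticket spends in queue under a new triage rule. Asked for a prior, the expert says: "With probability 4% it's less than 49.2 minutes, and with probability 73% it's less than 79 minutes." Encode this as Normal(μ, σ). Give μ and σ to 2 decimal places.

μ = 71.27, σ = 12.61

For Normal(μ,σ), the p-quantile is μ + z_p·σ. Here z_{0.04} = -1.751, z_{0.73} = 0.6128.
So 49.2 = μ − 1.751σ and 79 = μ + 0.6128σ.
Subtracting: σ = (79 − 49.2)/(0.6128 − (-1.751)) = 12.61.
Then μ = 49.2 − (-1.751)·12.61 = 71.27.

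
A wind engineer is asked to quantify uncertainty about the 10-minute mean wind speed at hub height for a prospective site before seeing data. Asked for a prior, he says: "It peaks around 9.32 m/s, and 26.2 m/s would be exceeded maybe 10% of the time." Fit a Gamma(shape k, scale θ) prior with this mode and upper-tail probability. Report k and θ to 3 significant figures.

k ≈ 2.79, θ ≈ 5.21

Gamma(k,θ) with k>1 has mode (k−1)θ, so θ = 9.32/(k−1).
Need P(X < 26.2) = 0.9 with θ tied to k this way. Start at k = 2, θ = 9.32: P(X<26.2) ≈ 0.771.
Too low — raise k to concentrate. Iterating converges to k ≈ 2.79.
Then θ = 9.32/(2.79−1) ≈ 5.21.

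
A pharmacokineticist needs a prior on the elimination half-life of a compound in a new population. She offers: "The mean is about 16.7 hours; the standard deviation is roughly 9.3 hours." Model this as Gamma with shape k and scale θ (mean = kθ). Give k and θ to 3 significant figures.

For Gamma(k, scale θ): mean = kθ, variance = kθ², so CV = 1/√k.
CV = SD/mean = 9.3/16.7 = 0.5569, hence k = 1/CV² = 3.22.
Then θ = mean/k = 16.7/3.22 = 5.18.

k ≈ 3.22, θ ≈ 5.18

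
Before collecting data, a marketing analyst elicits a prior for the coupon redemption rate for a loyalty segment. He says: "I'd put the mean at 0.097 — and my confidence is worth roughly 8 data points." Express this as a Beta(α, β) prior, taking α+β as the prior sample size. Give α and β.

Under the effective-sample-size interpretation, Beta(α, β) has prior mean α/(α+β) and prior sample size α+β.
So α+β = 8 and α/(α+β) = 0.097, giving α = 0.097·8 = 0.776 and β = 8 − 0.776 = 7.224.

α = 0.776, β = 7.224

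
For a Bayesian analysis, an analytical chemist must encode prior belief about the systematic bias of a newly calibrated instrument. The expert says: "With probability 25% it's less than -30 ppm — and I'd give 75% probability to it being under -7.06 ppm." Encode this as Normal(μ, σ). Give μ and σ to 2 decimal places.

μ = -18.53, σ = 17.01

The p-quantile of Normal(μ,σ) is μ + z_p·σ, with z_{0.25} = -0.6745 and z_{0.75} = 0.6745.
Eliminate σ: μ = (z₂·x₁ − z₁·x₂)/(z₂ − z₁) = (0.6745·-30 − (-0.6745)·-7.06)/1.349 = -18.53.
Then σ = (x₂ − x₁)/(z₂ − z₁) = (-7.06 − -30)/1.349 = 17.01.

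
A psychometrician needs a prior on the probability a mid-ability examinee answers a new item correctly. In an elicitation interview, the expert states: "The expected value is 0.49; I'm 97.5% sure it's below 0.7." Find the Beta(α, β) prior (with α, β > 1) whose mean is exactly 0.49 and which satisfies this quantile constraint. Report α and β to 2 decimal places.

α ≈ 10.03, β ≈ 10.44

With mean 0.49 fixed, write α = 0.49s, β = 0.51s where s = α+β.
Need P(θ < 0.7) = 0.975 under Beta(0.49s, 0.51s). Normal approximation: (q−m)/√(m(1−m)/s) ≈ z_{0.975} = 1.96, so s ≈ 0.49·0.51·(1.96)²/(0.7−0.49)² = 21.8.
At s = 21.8: P(θ<0.7) ≈ 0.978. Adjusting to match 0.975 gives s ≈ 20.46.
So α = 0.49·20.46 ≈ 10.03, β = 0.51·20.46 ≈ 10.44.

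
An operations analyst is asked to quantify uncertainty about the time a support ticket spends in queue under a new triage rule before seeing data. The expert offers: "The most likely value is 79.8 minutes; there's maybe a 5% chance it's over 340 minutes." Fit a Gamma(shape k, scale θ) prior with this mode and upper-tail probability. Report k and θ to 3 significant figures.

k ≈ 2.18, θ ≈ 67.5

Gamma(k,θ) with k>1 has mode (k−1)θ, so θ = 79.8/(k−1).
Need P(X < 340) = 0.95 with θ tied to k this way. Start at k = 2, θ = 79.8: P(X<340) ≈ 0.926.
Too low — raise k to concentrate. Iterating converges to k ≈ 2.18.
Then θ = 79.8/(2.18−1) ≈ 67.5.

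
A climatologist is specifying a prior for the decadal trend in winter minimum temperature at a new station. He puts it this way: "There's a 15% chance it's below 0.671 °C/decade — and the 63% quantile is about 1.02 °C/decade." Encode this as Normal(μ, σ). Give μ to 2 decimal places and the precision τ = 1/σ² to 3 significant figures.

μ = 0.94, τ = 15.4

For Normal(μ,σ), the p-quantile is μ + z_p·σ. Here z_{0.15} = -1.036, z_{0.63} = 0.3319.
So 0.671 = μ − 1.036σ and 1.02 = μ + 0.3319σ.
Subtracting: σ = (1.02 − 0.671)/(0.3319 − (-1.036)) = 0.26.
Then μ = 0.671 − (-1.036)·0.26 = 0.94.
Precision τ = 1/σ² = 1/0.2551² = 15.4.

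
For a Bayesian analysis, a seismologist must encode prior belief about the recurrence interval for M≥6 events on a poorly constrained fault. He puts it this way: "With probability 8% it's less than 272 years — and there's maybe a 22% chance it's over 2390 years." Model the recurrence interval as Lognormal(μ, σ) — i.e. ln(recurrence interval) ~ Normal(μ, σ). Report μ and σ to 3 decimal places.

If T ~ Lognormal(μ,σ) then ln T ~ Normal(μ,σ), so the p-quantile of ln T is μ + z_p·σ.
ln(272) = 5.606 and ln(2390) = 7.779; z_{0.08} = -1.405, z_{0.78} = 0.7722.
σ = (7.779 − 5.606)/(0.7722 − (-1.405)) = 0.998.
μ = 5.606 − (-1.405)·0.998 = 7.008.

μ ≈ 7.008, σ ≈ 0.998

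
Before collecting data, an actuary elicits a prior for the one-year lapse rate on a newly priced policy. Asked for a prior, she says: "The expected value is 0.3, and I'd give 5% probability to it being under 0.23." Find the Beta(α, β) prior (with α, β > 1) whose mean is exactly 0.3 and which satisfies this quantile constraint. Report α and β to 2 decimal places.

With mean 0.3 fixed, write α = 0.3s, β = 0.7s where s = α+β.
Need P(θ < 0.23) = 0.05 under Beta(0.3s, 0.7s). Normal approximation: (q−m)/√(m(1−m)/s) ≈ z_{0.05} = -1.64, so s ≈ 0.3·0.7·(-1.64)²/(0.23−0.3)² = 116.0.
At s = 116.0: P(θ<0.23) ≈ 0.044. Adjusting to match 0.05 gives s ≈ 108.22.
So α = 0.3·108.22 ≈ 32.47, β = 0.7·108.22 ≈ 75.75.

α ≈ 32.47, β ≈ 75.75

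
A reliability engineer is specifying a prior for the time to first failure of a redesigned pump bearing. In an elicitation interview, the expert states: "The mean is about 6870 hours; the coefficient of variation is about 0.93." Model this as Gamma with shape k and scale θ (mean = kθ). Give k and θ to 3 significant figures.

For Gamma(k, scale θ): mean = kθ, variance = kθ², so CV = 1/√k.
CV = 0.93, hence k = 1/CV² = 1.16.
Then θ = mean/k = 6870/1.16 = 5940.

k ≈ 1.16, θ ≈ 5940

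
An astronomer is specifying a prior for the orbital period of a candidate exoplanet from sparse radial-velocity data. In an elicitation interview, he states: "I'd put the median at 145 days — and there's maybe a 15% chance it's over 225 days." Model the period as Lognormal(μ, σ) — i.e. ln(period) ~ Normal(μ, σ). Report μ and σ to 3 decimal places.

μ ≈ 4.977, σ ≈ 0.424

If T ~ Lognormal(μ,σ) then ln T ~ Normal(μ,σ), so the p-quantile of ln T is μ + z_p·σ.
ln(145) = 4.977 and ln(225) = 5.416; z_{0.5} = 0, z_{0.85} = 1.036.
σ = (5.416 − 4.977)/(1.036 − (0)) = 0.424.
μ = 4.977 − (0)·0.424 = 4.977.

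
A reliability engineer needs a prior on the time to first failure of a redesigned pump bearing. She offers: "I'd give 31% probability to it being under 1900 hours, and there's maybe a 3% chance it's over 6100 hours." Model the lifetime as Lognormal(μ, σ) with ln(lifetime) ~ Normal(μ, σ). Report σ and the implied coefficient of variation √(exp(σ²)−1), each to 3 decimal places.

σ ≈ 0.491, CV ≈ 0.522

If T ~ Lognormal(μ,σ) then ln T ~ Normal(μ,σ), so the p-quantile of ln T is μ + z_p·σ.
ln(1900) = 7.55 and ln(6100) = 8.716; z_{0.31} = -0.4959, z_{0.97} = 1.881.
σ = (8.716 − 7.55)/(1.881 − (-0.4959)) = 0.491.
μ = 7.55 − (-0.4959)·0.491 = 7.793.
CV = √(exp(σ²)−1) = √(exp(0.2409)−1) = 0.522.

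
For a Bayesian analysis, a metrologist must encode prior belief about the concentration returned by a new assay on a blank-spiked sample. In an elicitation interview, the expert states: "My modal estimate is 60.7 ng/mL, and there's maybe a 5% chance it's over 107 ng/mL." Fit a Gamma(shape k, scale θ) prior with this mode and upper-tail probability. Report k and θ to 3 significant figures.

k ≈ 9.68, θ ≈ 6.99

Gamma(k,θ) with k>1 has mode (k−1)θ, so θ = 60.7/(k−1).
Need P(X < 107) = 0.95 with θ tied to k this way. Start at k = 2, θ = 60.7: P(X<107) ≈ 0.526.
Too low — raise k to concentrate. Iterating converges to k ≈ 9.68.
Then θ = 60.7/(9.68−1) ≈ 6.99.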